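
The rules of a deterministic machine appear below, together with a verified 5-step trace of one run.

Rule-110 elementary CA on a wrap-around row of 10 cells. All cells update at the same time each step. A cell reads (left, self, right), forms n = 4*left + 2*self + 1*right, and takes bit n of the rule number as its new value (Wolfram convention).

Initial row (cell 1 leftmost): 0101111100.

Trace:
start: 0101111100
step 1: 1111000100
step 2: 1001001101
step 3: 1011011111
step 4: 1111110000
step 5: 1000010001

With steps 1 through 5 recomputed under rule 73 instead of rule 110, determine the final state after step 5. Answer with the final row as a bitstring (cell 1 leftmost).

(re-executing steps 1..5 under rule 73; state before step 1: 0101111100)
step 1: 0001000101
step 2: 0100010000
step 3: 0001000111
step 4: 0100010101
step 5: 0001000000

0001000000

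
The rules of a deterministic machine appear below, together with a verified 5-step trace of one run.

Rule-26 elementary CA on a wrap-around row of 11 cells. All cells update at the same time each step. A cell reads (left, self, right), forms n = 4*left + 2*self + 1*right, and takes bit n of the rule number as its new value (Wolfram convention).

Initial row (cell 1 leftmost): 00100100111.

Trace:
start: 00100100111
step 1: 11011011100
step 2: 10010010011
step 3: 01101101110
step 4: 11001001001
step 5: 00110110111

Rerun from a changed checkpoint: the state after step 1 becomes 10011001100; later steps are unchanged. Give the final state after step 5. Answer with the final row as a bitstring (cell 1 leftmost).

state after step 1 := 10011001100
step 2: 01110111011
step 3: 01000100010
step 4: 10101010101
step 5: 00000000001

00000000001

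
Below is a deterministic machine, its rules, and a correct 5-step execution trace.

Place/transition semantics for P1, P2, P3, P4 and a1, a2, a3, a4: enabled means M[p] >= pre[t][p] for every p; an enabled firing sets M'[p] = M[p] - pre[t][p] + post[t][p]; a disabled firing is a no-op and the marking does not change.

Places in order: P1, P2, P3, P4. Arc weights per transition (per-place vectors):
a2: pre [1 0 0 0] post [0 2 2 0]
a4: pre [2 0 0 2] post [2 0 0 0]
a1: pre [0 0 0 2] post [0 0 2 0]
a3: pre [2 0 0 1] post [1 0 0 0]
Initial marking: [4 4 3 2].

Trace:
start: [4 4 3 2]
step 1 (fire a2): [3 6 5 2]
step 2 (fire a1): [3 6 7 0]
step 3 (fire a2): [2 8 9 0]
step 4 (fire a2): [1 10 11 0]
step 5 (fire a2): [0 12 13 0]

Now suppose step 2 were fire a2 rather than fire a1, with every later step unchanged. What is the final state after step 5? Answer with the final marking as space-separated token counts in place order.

(re-executing from step 2 with the substitution; state before step 2: [3 6 5 2])
step 2 (fire a2): [2 8 7 2]
step 3 (fire a2): [1 10 9 2]
step 4 (fire a2): [0 12 11 2]
step 5 (fire a2): [0 12 11 2]

0 12 11 2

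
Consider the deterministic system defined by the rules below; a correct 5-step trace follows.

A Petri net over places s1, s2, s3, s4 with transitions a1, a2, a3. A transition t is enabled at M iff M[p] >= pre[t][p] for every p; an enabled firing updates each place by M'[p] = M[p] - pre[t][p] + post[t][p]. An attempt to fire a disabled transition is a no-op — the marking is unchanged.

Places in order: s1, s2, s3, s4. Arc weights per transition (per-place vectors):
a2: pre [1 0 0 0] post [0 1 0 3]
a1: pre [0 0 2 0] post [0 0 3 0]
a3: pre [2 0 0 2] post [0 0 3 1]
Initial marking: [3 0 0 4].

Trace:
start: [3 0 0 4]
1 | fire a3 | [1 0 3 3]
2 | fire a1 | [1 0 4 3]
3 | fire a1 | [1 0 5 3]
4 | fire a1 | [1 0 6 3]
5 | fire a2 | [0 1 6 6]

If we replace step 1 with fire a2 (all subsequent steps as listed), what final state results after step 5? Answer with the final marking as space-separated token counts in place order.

(re-executing from step 1 with the substitution; state before step 1: [3 0 0 4])
1 | fire a2 | [2 1 0 7]
2 | fire a1 | [2 1 0 7]
3 | fire a1 | [2 1 0 7]
4 | fire a1 | [2 1 0 7]
5 | fire a2 | [1 2 0 10]

1 2 0 10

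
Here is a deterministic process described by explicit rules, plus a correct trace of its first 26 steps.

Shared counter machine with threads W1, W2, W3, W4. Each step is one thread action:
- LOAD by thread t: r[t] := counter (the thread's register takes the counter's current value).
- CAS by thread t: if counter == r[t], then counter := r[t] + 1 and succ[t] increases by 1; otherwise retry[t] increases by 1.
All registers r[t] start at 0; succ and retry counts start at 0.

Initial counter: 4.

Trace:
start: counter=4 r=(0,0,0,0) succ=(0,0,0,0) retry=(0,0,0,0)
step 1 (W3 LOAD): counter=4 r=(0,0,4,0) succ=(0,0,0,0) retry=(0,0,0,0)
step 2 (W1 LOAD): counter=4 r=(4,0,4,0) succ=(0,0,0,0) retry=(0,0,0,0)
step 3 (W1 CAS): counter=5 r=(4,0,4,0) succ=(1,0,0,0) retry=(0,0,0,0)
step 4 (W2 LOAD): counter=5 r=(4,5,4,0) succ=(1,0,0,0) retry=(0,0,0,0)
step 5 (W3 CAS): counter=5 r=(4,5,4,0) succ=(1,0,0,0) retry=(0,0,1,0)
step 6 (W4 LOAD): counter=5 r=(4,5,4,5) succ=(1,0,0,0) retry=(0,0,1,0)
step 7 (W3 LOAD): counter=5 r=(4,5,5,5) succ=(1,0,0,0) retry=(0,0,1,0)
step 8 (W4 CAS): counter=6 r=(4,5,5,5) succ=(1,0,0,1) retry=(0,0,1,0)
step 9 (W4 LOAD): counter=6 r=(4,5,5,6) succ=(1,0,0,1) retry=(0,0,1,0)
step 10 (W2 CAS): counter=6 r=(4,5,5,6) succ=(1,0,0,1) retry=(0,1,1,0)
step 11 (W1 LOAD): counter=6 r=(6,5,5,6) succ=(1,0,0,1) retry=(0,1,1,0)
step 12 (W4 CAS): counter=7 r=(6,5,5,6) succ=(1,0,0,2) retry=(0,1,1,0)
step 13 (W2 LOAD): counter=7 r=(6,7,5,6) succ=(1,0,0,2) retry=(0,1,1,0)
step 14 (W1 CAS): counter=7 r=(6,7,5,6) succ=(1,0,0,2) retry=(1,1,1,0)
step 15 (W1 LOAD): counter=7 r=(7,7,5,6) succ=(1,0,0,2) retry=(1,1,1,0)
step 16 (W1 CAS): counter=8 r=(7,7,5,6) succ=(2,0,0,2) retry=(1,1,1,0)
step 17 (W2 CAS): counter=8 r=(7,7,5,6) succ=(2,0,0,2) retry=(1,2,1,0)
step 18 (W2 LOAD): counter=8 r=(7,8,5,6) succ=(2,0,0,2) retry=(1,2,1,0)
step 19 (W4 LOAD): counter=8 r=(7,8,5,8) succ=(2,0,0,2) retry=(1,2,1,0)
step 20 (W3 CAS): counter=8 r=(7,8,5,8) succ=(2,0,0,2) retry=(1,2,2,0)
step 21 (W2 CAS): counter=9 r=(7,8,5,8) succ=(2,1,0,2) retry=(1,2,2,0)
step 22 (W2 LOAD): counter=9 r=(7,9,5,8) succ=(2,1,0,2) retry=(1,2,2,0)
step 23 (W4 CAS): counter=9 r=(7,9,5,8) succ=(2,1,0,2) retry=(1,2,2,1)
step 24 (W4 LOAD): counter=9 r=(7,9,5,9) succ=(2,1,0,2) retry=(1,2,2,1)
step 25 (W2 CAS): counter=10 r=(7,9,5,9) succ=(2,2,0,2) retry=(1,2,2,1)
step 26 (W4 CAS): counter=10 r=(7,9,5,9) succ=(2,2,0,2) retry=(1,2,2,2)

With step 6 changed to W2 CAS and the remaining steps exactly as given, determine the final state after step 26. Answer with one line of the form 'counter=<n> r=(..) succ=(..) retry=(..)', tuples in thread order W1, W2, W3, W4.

counter=10 r=(7,9,6,9) succ=(2,3,0,1) retry=(1,2,2,3)

(re-executing from step 6 with the substitution; state before step 6: counter=5 r=(4,5,4,0) succ=(1,0,0,0) retry=(0,0,1,0))
step 6 (W2 CAS): counter=6 r=(4,5,4,0) succ=(1,1,0,0) retry=(0,0,1,0)
step 7 (W3 LOAD): counter=6 r=(4,5,6,0) succ=(1,1,0,0) retry=(0,0,1,0)
step 8 (W4 CAS): counter=6 r=(4,5,6,0) succ=(1,1,0,0) retry=(0,0,1,1)
step 9 (W4 LOAD): counter=6 r=(4,5,6,6) succ=(1,1,0,0) retry=(0,0,1,1)
step 10 (W2 CAS): counter=6 r=(4,5,6,6) succ=(1,1,0,0) retry=(0,1,1,1)
step 11 (W1 LOAD): counter=6 r=(6,5,6,6) succ=(1,1,0,0) retry=(0,1,1,1)
step 12 (W4 CAS): counter=7 r=(6,5,6,6) succ=(1,1,0,1) retry=(0,1,1,1)
step 13 (W2 LOAD): counter=7 r=(6,7,6,6) succ=(1,1,0,1) retry=(0,1,1,1)
step 14 (W1 CAS): counter=7 r=(6,7,6,6) succ=(1,1,0,1) retry=(1,1,1,1)
step 15 (W1 LOAD): counter=7 r=(7,7,6,6) succ=(1,1,0,1) retry=(1,1,1,1)
step 16 (W1 CAS): counter=8 r=(7,7,6,6) succ=(2,1,0,1) retry=(1,1,1,1)
step 17 (W2 CAS): counter=8 r=(7,7,6,6) succ=(2,1,0,1) retry=(1,2,1,1)
step 18 (W2 LOAD): counter=8 r=(7,8,6,6) succ=(2,1,0,1) retry=(1,2,1,1)
step 19 (W4 LOAD): counter=8 r=(7,8,6,8) succ=(2,1,0,1) retry=(1,2,1,1)
step 20 (W3 CAS): counter=8 r=(7,8,6,8) succ=(2,1,0,1) retry=(1,2,2,1)
step 21 (W2 CAS): counter=9 r=(7,8,6,8) succ=(2,2,0,1) retry=(1,2,2,1)
step 22 (W2 LOAD): counter=9 r=(7,9,6,8) succ=(2,2,0,1) retry=(1,2,2,1)
step 23 (W4 CAS): counter=9 r=(7,9,6,8) succ=(2,2,0,1) retry=(1,2,2,2)
step 24 (W4 LOAD): counter=9 r=(7,9,6,9) succ=(2,2,0,1) retry=(1,2,2,2)
step 25 (W2 CAS): counter=10 r=(7,9,6,9) succ=(2,3,0,1) retry=(1,2,2,2)
step 26 (W4 CAS): counter=10 r=(7,9,6,9) succ=(2,3,0,1) retry=(1,2,2,3)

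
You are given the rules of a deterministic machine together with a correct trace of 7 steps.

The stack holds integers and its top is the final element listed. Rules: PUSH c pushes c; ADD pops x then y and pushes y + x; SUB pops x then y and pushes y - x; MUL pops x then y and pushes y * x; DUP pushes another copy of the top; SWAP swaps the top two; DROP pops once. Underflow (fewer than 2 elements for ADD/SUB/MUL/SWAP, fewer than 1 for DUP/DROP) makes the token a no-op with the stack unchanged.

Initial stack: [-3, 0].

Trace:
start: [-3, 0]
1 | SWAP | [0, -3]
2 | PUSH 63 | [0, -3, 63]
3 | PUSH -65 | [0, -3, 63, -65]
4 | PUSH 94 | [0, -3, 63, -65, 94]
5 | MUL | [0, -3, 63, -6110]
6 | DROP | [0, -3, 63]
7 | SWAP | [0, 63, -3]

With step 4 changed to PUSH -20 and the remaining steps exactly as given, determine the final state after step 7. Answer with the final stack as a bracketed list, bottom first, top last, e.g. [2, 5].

[0, 63, -3]

(re-executing from step 4 with the substitution; state before step 4: [0, -3, 63, -65])
4 | PUSH -20 | [0, -3, 63, -65, -20]
5 | MUL | [0, -3, 63, 1300]
6 | DROP | [0, -3, 63]
7 | SWAP | [0, 63, -3]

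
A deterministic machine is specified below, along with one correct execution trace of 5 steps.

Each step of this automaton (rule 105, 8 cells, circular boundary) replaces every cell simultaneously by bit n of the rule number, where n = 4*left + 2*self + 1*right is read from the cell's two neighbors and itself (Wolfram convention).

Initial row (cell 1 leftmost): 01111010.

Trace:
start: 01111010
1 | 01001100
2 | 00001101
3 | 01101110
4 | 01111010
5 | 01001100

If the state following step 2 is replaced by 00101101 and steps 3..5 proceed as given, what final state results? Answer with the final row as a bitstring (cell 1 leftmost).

11100001

state after step 2 := 00101101
3 | 00011110
4 | 11010010
5 | 11100001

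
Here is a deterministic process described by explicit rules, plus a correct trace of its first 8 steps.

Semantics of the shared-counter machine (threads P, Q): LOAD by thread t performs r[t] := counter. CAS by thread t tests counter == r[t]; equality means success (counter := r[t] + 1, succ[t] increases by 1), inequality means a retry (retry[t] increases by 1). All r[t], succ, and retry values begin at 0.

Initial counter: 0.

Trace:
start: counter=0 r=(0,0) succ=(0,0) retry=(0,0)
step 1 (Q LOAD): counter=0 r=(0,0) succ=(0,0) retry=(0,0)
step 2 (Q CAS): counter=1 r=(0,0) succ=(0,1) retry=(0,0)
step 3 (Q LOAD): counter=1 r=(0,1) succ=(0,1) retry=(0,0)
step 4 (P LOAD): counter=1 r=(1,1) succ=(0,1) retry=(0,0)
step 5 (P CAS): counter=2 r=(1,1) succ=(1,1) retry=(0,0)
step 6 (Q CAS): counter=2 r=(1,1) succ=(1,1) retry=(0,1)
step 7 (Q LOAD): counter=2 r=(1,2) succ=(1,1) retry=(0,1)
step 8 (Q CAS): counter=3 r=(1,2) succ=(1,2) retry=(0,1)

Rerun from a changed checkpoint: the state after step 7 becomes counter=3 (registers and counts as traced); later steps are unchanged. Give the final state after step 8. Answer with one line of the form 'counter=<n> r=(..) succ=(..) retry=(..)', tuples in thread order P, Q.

state after step 7 := counter=3 r=(1,2) succ=(1,1) retry=(0,1)
step 8 (Q CAS): counter=3 r=(1,2) succ=(1,1) retry=(0,2)

counter=3 r=(1,2) succ=(1,1) retry=(0,2)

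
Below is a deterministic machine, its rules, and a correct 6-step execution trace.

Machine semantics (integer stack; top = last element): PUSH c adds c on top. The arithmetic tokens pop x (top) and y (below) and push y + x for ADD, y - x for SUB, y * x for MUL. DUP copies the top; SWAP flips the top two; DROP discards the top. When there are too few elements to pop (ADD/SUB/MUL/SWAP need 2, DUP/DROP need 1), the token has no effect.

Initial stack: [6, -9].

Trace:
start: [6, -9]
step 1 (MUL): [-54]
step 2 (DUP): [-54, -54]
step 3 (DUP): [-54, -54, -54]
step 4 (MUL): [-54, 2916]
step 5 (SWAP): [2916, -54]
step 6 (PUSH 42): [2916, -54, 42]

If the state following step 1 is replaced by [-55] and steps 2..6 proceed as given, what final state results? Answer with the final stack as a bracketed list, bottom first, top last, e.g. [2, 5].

state after step 1 := [-55]
step 2 (DUP): [-55, -55]
step 3 (DUP): [-55, -55, -55]
step 4 (MUL): [-55, 3025]
step 5 (SWAP): [3025, -55]
step 6 (PUSH 42): [3025, -55, 42]

[3025, -55, 42]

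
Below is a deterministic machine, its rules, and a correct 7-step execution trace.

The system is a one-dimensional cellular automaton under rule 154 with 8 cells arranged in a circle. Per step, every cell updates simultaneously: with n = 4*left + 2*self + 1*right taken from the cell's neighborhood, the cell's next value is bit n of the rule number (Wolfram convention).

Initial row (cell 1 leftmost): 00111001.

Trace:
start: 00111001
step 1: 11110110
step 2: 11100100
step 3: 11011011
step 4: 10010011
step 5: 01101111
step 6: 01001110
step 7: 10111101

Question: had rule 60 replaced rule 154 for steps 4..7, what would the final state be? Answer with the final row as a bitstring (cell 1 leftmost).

01100110

(re-executing steps 4..7 under rule 60; state before step 4: 11011011)
step 4: 00110110
step 5: 00101101
step 6: 10111011
step 7: 01100110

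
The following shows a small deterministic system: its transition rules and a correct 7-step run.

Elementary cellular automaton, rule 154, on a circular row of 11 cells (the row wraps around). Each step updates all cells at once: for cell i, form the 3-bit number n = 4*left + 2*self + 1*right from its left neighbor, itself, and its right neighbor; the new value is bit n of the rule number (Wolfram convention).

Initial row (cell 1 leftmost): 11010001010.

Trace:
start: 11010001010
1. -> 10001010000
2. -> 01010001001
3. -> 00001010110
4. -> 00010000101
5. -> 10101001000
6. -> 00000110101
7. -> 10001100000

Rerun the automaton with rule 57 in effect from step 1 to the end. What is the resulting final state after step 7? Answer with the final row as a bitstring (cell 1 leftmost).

01010101011

(re-executing steps 1..7 under rule 57; state before step 1: 11010001010)
1. -> 10101100101
2. -> 01011010011
3. -> 10110101010
4. -> 01101010101
5. -> 11010101010
6. -> 10101010101
7. -> 01010101011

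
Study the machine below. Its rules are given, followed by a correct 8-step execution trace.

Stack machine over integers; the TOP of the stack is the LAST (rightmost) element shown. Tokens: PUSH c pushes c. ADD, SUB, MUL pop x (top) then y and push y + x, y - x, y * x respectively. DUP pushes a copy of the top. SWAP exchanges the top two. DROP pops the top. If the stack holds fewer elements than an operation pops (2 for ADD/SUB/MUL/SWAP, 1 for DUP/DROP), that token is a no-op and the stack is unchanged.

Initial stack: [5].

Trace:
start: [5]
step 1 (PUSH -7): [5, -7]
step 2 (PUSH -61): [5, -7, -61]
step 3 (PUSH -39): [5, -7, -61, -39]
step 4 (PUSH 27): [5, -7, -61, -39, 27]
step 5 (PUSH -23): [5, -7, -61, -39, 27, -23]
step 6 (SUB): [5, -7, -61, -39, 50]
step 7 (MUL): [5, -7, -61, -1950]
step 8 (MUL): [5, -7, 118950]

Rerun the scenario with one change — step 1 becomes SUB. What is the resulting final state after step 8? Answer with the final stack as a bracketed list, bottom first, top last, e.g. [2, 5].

(re-executing from step 1 with the substitution; state before step 1: [5])
step 1 (SUB): [5]
step 2 (PUSH -61): [5, -61]
step 3 (PUSH -39): [5, -61, -39]
step 4 (PUSH 27): [5, -61, -39, 27]
step 5 (PUSH -23): [5, -61, -39, 27, -23]
step 6 (SUB): [5, -61, -39, 50]
step 7 (MUL): [5, -61, -1950]
step 8 (MUL): [5, 118950]

[5, 118950]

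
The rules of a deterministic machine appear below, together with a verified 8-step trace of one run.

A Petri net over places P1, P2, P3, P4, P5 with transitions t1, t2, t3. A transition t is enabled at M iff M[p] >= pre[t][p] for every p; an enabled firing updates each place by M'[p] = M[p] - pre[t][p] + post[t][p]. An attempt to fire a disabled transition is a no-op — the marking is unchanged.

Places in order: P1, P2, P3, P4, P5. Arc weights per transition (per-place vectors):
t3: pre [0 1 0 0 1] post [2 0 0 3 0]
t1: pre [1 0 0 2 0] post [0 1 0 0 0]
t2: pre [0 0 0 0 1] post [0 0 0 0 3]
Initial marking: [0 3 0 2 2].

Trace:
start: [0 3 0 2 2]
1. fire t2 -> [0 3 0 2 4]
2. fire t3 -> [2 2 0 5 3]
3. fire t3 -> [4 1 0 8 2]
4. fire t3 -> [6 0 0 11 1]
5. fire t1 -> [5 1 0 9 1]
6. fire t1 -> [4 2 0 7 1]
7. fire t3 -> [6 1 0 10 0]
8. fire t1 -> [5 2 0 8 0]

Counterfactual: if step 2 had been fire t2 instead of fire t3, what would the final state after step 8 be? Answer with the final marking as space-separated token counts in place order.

(re-executing from step 2 with the substitution; state before step 2: [0 3 0 2 4])
2. fire t2 -> [0 3 0 2 6]
3. fire t3 -> [2 2 0 5 5]
4. fire t3 -> [4 1 0 8 4]
5. fire t1 -> [3 2 0 6 4]
6. fire t1 -> [2 3 0 4 4]
7. fire t3 -> [4 2 0 7 3]
8. fire t1 -> [3 3 0 5 3]

3 3 0 5 3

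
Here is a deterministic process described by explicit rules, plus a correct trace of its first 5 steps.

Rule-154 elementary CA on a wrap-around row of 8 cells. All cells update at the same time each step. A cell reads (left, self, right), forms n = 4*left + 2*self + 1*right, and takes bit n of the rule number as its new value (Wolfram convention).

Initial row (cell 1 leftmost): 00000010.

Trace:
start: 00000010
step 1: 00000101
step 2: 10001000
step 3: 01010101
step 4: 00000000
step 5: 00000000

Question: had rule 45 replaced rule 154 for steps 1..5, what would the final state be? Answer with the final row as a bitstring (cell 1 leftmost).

01111011

(re-executing steps 1..5 under rule 45; state before step 1: 00000010)
step 1: 11111010
step 2: 10000111
step 3: 00110100
step 4: 10101101
step 5: 01111011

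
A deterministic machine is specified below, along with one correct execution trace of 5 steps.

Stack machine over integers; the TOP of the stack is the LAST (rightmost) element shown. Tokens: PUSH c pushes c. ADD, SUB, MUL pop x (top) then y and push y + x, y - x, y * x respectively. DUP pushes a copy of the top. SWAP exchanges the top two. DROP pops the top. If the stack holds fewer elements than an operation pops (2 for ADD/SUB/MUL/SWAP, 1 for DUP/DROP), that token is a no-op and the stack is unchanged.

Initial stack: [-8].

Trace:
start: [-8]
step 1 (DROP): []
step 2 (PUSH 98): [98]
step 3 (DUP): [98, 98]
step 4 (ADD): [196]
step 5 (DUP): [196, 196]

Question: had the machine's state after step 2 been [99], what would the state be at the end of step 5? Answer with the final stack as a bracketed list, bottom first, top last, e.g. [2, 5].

[198, 198]

state after step 2 := [99]
step 3 (DUP): [99, 99]
step 4 (ADD): [198]
step 5 (DUP): [198, 198]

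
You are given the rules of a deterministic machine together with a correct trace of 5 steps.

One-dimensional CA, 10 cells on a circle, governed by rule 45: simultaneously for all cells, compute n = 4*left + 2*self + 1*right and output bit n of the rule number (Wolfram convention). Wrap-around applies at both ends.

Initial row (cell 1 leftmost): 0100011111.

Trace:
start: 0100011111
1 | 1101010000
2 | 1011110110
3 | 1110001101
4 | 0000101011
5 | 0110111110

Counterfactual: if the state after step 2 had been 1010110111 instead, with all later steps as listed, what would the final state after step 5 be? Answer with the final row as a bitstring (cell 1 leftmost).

state after step 2 := 1010110111
3 | 0111101100
4 | 0100011001
5 | 1101010001

1101010001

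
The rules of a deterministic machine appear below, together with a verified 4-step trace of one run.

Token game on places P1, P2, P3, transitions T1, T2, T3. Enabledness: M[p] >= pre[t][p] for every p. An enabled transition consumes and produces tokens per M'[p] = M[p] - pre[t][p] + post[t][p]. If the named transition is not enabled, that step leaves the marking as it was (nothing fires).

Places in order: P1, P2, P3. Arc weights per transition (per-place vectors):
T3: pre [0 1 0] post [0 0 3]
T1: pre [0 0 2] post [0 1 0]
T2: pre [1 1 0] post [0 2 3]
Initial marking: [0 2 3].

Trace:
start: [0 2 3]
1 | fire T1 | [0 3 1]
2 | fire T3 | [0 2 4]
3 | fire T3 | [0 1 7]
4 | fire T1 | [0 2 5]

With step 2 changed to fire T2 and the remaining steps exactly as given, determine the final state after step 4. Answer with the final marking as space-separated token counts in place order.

0 3 2

(re-executing from step 2 with the substitution; state before step 2: [0 3 1])
2 | fire T2 | [0 3 1]
3 | fire T3 | [0 2 4]
4 | fire T1 | [0 3 2]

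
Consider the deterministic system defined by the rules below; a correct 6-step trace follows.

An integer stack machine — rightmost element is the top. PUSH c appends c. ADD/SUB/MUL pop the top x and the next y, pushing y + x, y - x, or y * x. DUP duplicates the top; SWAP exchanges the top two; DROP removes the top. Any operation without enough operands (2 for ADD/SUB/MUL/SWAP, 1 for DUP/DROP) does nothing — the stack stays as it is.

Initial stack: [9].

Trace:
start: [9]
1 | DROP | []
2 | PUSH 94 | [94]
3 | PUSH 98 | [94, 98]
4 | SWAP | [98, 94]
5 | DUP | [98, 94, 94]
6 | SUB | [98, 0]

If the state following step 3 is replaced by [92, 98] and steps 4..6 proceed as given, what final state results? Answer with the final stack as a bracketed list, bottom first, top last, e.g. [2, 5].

[98, 0]

state after step 3 := [92, 98]
4 | SWAP | [98, 92]
5 | DUP | [98, 92, 92]
6 | SUB | [98, 0]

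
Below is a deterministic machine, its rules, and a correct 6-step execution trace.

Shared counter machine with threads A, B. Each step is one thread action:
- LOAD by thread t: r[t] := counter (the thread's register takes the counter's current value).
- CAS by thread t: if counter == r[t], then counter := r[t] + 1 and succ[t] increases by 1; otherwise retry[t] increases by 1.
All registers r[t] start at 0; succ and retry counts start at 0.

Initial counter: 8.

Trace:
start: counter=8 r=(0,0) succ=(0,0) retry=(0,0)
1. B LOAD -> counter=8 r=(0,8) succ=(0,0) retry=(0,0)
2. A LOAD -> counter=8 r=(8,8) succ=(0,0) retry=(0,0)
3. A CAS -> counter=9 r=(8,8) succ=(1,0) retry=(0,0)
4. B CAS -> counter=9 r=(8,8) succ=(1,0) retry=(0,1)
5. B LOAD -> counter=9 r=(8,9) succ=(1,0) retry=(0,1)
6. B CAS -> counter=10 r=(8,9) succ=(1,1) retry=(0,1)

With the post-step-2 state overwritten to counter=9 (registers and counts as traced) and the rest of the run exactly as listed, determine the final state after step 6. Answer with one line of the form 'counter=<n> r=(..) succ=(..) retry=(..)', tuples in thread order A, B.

counter=10 r=(8,9) succ=(0,1) retry=(1,1)

state after step 2 := counter=9 r=(8,8) succ=(0,0) retry=(0,0)
3. A CAS -> counter=9 r=(8,8) succ=(0,0) retry=(1,0)
4. B CAS -> counter=9 r=(8,8) succ=(0,0) retry=(1,1)
5. B LOAD -> counter=9 r=(8,9) succ=(0,0) retry=(1,1)
6. B CAS -> counter=10 r=(8,9) succ=(0,1) retry=(1,1)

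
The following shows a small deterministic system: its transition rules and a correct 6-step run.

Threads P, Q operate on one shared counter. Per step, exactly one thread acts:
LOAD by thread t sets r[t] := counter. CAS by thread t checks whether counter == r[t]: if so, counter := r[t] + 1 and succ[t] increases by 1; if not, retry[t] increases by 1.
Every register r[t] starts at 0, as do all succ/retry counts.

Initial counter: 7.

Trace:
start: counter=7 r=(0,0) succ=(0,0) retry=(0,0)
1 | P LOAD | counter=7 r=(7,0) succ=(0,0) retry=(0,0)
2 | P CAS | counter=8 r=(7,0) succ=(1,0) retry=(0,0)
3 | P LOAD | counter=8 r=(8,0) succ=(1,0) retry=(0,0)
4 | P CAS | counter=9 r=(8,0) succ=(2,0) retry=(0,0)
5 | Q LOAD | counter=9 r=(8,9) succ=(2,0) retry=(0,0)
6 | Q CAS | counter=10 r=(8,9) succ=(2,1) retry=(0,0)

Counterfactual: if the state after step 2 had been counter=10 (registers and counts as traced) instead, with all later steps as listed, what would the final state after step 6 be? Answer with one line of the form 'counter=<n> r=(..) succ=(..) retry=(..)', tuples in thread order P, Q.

counter=12 r=(10,11) succ=(2,1) retry=(0,0)

state after step 2 := counter=10 r=(7,0) succ=(1,0) retry=(0,0)
3 | P LOAD | counter=10 r=(10,0) succ=(1,0) retry=(0,0)
4 | P CAS | counter=11 r=(10,0) succ=(2,0) retry=(0,0)
5 | Q LOAD | counter=11 r=(10,11) succ=(2,0) retry=(0,0)
6 | Q CAS | counter=12 r=(10,11) succ=(2,1) retry=(0,0)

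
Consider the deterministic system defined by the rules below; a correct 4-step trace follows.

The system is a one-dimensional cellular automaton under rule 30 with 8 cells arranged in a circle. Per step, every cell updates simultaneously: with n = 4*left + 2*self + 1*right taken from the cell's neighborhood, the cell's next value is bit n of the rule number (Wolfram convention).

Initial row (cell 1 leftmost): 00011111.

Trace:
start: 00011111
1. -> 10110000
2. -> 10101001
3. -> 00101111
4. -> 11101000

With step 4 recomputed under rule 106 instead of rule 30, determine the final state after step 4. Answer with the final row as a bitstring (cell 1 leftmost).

01011001

(re-executing step 4 under rule 106; state before step 4: 00101111)
4. -> 01011001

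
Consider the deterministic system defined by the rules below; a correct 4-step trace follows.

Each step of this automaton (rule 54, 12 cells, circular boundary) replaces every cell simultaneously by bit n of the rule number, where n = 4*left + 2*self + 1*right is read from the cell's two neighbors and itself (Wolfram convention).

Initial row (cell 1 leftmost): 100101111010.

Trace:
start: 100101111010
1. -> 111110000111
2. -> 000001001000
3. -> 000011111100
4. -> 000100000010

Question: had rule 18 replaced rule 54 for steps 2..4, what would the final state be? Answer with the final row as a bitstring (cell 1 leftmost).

(re-executing steps 2..4 under rule 18; state before step 2: 111110000111)
2. -> 000001001000
3. -> 000010110100
4. -> 000100000010

000100000010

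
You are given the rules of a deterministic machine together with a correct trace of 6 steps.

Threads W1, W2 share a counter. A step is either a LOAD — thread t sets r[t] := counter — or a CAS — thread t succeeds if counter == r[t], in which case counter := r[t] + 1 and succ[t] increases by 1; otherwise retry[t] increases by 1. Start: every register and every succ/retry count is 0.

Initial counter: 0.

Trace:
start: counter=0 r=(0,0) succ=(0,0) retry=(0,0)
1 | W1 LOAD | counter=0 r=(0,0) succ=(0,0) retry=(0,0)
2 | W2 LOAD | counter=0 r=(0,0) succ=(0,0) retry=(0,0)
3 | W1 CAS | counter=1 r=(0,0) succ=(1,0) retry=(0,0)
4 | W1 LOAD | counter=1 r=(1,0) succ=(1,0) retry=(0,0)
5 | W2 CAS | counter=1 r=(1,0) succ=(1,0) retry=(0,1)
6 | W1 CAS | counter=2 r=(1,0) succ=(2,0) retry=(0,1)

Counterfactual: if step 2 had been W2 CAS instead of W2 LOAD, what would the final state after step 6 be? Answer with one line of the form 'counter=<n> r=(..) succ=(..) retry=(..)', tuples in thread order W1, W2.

counter=2 r=(1,0) succ=(1,1) retry=(1,1)

(re-executing from step 2 with the substitution; state before step 2: counter=0 r=(0,0) succ=(0,0) retry=(0,0))
2 | W2 CAS | counter=1 r=(0,0) succ=(0,1) retry=(0,0)
3 | W1 CAS | counter=1 r=(0,0) succ=(0,1) retry=(1,0)
4 | W1 LOAD | counter=1 r=(1,0) succ=(0,1) retry=(1,0)
5 | W2 CAS | counter=1 r=(1,0) succ=(0,1) retry=(1,1)
6 | W1 CAS | counter=2 r=(1,0) succ=(1,1) retry=(1,1)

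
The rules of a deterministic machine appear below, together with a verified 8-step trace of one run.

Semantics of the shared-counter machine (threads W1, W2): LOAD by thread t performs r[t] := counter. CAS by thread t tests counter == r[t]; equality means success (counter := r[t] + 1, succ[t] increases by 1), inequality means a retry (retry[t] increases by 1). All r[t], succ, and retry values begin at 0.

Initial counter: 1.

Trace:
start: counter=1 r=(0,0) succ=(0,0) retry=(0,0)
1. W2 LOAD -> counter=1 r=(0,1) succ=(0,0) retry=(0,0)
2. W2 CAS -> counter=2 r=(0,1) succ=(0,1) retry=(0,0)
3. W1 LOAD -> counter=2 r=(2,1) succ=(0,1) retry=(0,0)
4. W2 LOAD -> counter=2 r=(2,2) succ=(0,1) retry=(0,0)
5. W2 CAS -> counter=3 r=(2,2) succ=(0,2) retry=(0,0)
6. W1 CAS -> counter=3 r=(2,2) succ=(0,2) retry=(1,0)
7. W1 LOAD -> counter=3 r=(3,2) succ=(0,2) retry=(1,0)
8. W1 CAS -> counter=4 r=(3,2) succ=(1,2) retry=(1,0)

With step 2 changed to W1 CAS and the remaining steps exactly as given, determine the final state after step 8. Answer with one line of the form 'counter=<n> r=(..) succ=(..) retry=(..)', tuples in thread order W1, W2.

counter=3 r=(2,1) succ=(1,1) retry=(2,0)

(re-executing from step 2 with the substitution; state before step 2: counter=1 r=(0,1) succ=(0,0) retry=(0,0))
2. W1 CAS -> counter=1 r=(0,1) succ=(0,0) retry=(1,0)
3. W1 LOAD -> counter=1 r=(1,1) succ=(0,0) retry=(1,0)
4. W2 LOAD -> counter=1 r=(1,1) succ=(0,0) retry=(1,0)
5. W2 CAS -> counter=2 r=(1,1) succ=(0,1) retry=(1,0)
6. W1 CAS -> counter=2 r=(1,1) succ=(0,1) retry=(2,0)
7. W1 LOAD -> counter=2 r=(2,1) succ=(0,1) retry=(2,0)
8. W1 CAS -> counter=3 r=(2,1) succ=(1,1) retry=(2,0)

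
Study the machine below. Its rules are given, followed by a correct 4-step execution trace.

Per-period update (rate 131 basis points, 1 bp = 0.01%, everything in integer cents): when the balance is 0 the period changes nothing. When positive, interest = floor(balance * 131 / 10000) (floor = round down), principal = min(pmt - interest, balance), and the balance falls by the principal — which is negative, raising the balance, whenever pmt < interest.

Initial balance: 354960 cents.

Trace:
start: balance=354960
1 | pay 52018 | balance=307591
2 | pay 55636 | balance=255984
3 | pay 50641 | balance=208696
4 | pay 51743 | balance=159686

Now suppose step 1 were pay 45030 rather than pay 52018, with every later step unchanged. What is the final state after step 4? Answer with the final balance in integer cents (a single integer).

166952

(re-executing from step 1 with the substitution; state before step 1: balance=354960)
1 | pay 45030 | balance=314579
2 | pay 55636 | balance=263063
3 | pay 50641 | balance=215868
4 | pay 51743 | balance=166952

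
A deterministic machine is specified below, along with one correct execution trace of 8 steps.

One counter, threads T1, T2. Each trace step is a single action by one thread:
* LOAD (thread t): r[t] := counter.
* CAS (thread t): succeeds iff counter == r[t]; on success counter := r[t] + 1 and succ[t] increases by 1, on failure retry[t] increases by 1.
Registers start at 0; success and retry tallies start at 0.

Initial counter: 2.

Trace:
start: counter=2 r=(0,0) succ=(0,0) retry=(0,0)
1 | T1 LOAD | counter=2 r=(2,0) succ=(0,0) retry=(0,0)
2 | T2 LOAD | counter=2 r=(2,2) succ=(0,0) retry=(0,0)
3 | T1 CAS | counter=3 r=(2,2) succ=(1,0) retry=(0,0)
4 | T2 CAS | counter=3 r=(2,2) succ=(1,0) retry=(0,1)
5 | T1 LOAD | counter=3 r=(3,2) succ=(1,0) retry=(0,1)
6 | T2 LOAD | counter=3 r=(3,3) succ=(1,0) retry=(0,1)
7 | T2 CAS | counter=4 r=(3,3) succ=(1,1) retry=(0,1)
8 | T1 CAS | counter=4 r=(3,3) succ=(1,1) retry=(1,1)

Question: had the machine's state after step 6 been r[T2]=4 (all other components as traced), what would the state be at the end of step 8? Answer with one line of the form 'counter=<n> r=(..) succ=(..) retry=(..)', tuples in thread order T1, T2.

state after step 6 := counter=3 r=(3,4) succ=(1,0) retry=(0,1)
7 | T2 CAS | counter=3 r=(3,4) succ=(1,0) retry=(0,2)
8 | T1 CAS | counter=4 r=(3,4) succ=(2,0) retry=(0,2)

counter=4 r=(3,4) succ=(2,0) retry=(0,2)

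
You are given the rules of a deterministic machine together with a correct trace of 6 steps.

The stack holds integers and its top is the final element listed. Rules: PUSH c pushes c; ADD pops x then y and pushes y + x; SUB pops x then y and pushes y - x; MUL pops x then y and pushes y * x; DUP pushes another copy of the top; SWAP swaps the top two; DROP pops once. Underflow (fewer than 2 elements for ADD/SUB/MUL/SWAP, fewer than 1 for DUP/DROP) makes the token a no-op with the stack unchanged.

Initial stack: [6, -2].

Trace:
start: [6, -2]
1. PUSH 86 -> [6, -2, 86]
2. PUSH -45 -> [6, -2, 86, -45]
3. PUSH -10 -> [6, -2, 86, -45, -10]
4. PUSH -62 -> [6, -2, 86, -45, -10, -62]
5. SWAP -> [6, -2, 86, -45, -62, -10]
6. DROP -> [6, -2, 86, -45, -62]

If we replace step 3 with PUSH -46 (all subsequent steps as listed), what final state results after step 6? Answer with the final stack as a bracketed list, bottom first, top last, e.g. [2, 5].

[6, -2, 86, -45, -62]

(re-executing from step 3 with the substitution; state before step 3: [6, -2, 86, -45])
3. PUSH -46 -> [6, -2, 86, -45, -46]
4. PUSH -62 -> [6, -2, 86, -45, -46, -62]
5. SWAP -> [6, -2, 86, -45, -62, -46]
6. DROP -> [6, -2, 86, -45, -62]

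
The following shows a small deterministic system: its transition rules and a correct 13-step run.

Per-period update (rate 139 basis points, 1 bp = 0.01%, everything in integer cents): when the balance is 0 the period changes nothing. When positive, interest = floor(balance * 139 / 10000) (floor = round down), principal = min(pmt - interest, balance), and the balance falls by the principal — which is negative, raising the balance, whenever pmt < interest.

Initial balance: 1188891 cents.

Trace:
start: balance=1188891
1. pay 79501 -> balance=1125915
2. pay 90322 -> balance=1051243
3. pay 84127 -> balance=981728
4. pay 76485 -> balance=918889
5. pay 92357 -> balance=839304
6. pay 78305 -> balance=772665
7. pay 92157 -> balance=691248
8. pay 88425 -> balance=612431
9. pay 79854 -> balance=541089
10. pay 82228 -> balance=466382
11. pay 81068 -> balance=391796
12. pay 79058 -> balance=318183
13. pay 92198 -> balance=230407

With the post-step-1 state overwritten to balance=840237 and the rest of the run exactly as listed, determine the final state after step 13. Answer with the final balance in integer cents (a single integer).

state after step 1 := balance=840237
2. pay 90322 -> balance=761594
3. pay 84127 -> balance=688053
4. pay 76485 -> balance=621131
5. pay 92357 -> balance=537407
6. pay 78305 -> balance=466571
7. pay 92157 -> balance=380899
8. pay 88425 -> balance=297768
9. pay 79854 -> balance=222052
10. pay 82228 -> balance=142910
11. pay 81068 -> balance=63828
12. pay 79058 -> balance=0
13. pay 92198 -> balance=0

0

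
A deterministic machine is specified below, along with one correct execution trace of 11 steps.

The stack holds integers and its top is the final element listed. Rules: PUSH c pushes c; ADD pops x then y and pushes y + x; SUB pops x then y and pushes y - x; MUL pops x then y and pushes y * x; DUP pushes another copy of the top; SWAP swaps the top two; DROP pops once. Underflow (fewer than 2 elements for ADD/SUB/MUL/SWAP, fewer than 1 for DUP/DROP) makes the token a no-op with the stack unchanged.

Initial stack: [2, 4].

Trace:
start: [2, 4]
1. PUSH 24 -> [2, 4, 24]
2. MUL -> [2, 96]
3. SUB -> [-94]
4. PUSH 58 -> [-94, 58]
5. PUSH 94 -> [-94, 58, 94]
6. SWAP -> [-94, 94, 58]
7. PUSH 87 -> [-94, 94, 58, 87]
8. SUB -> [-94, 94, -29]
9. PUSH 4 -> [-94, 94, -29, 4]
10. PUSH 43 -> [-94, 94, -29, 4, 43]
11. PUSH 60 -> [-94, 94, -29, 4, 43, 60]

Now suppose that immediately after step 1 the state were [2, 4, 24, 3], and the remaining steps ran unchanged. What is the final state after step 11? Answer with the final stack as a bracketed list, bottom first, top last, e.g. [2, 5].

[2, -68, 94, -29, 4, 43, 60]

state after step 1 := [2, 4, 24, 3]
2. MUL -> [2, 4, 72]
3. SUB -> [2, -68]
4. PUSH 58 -> [2, -68, 58]
5. PUSH 94 -> [2, -68, 58, 94]
6. SWAP -> [2, -68, 94, 58]
7. PUSH 87 -> [2, -68, 94, 58, 87]
8. SUB -> [2, -68, 94, -29]
9. PUSH 4 -> [2, -68, 94, -29, 4]
10. PUSH 43 -> [2, -68, 94, -29, 4, 43]
11. PUSH 60 -> [2, -68, 94, -29, 4, 43, 60]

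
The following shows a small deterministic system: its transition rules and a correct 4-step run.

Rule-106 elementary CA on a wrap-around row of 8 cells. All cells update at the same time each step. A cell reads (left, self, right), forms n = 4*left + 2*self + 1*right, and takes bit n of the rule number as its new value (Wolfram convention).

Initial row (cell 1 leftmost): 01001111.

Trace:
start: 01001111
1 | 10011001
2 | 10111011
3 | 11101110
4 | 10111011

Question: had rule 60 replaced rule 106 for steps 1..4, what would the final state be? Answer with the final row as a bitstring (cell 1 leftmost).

(re-executing steps 1..4 under rule 60; state before step 1: 01001111)
1 | 11101000
2 | 10011100
3 | 11010010
4 | 10111011

10111011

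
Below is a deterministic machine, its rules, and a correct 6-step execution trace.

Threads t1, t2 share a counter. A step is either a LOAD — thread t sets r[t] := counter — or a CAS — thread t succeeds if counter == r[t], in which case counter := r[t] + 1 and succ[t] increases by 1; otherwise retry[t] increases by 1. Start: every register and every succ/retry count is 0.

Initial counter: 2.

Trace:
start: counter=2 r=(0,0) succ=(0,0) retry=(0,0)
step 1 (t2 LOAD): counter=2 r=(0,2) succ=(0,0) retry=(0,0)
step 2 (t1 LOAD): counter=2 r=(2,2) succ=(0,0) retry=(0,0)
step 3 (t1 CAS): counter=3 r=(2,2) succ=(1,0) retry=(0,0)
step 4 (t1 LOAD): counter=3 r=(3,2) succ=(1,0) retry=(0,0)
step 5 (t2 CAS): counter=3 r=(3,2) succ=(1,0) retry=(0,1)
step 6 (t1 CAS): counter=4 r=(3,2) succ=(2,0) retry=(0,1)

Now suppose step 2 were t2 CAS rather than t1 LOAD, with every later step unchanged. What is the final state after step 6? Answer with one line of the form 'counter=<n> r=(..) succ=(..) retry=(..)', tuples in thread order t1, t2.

counter=4 r=(3,2) succ=(1,1) retry=(1,1)

(re-executing from step 2 with the substitution; state before step 2: counter=2 r=(0,2) succ=(0,0) retry=(0,0))
step 2 (t2 CAS): counter=3 r=(0,2) succ=(0,1) retry=(0,0)
step 3 (t1 CAS): counter=3 r=(0,2) succ=(0,1) retry=(1,0)
step 4 (t1 LOAD): counter=3 r=(3,2) succ=(0,1) retry=(1,0)
step 5 (t2 CAS): counter=3 r=(3,2) succ=(0,1) retry=(1,1)
step 6 (t1 CAS): counter=4 r=(3,2) succ=(1,1) retry=(1,1)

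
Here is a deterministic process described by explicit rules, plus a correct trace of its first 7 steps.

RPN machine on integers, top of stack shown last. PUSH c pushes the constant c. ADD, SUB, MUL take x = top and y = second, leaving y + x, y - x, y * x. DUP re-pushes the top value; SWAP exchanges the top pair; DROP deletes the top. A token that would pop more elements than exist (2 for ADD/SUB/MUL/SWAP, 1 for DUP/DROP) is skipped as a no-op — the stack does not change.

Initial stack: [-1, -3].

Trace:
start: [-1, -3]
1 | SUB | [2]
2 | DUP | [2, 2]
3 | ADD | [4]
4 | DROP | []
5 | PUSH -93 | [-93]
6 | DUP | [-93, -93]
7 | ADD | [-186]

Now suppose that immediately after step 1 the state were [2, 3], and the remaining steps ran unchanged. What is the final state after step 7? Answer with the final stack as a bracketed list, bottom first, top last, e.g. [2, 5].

[2, -186]

state after step 1 := [2, 3]
2 | DUP | [2, 3, 3]
3 | ADD | [2, 6]
4 | DROP | [2]
5 | PUSH -93 | [2, -93]
6 | DUP | [2, -93, -93]
7 | ADD | [2, -186]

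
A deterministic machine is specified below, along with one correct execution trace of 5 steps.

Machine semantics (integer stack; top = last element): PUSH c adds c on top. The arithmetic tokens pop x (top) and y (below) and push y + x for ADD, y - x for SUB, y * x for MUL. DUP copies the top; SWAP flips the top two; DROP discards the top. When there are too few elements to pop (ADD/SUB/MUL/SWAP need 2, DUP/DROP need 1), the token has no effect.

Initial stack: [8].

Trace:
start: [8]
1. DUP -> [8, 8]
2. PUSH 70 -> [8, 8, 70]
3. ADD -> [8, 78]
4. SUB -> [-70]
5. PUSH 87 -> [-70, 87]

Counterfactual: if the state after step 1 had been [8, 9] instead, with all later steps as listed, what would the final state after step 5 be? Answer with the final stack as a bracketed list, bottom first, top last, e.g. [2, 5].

state after step 1 := [8, 9]
2. PUSH 70 -> [8, 9, 70]
3. ADD -> [8, 79]
4. SUB -> [-71]
5. PUSH 87 -> [-71, 87]

[-71, 87]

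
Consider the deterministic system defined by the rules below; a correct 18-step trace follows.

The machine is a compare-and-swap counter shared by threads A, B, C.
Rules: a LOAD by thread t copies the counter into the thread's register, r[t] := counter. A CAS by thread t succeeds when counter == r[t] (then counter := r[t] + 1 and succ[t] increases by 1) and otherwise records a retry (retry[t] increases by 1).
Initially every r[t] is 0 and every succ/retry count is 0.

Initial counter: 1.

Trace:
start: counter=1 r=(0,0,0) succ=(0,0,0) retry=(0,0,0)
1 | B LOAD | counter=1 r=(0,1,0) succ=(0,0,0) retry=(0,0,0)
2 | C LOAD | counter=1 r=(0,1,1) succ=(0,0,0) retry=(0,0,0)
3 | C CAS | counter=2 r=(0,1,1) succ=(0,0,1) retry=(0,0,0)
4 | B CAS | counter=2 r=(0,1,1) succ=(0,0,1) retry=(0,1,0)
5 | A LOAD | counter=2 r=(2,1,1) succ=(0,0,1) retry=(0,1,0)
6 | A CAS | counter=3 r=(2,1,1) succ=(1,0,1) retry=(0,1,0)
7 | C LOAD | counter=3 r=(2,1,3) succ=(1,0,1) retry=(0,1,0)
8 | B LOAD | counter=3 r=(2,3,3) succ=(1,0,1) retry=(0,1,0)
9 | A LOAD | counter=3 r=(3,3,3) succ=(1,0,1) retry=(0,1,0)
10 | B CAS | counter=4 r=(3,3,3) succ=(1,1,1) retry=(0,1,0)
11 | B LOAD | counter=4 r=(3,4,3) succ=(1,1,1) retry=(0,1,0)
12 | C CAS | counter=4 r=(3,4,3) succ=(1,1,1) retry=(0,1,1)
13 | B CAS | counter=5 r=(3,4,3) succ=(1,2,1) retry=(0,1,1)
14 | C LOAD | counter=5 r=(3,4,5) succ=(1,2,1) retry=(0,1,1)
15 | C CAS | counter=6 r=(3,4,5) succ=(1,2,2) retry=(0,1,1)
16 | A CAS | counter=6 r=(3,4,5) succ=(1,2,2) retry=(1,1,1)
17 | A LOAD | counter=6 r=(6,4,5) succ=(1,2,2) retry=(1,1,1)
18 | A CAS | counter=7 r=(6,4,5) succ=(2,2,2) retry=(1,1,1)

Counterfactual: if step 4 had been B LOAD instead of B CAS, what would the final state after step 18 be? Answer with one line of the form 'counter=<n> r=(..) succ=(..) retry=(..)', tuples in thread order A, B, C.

(re-executing from step 4 with the substitution; state before step 4: counter=2 r=(0,1,1) succ=(0,0,1) retry=(0,0,0))
4 | B LOAD | counter=2 r=(0,2,1) succ=(0,0,1) retry=(0,0,0)
5 | A LOAD | counter=2 r=(2,2,1) succ=(0,0,1) retry=(0,0,0)
6 | A CAS | counter=3 r=(2,2,1) succ=(1,0,1) retry=(0,0,0)
7 | C LOAD | counter=3 r=(2,2,3) succ=(1,0,1) retry=(0,0,0)
8 | B LOAD | counter=3 r=(2,3,3) succ=(1,0,1) retry=(0,0,0)
9 | A LOAD | counter=3 r=(3,3,3) succ=(1,0,1) retry=(0,0,0)
10 | B CAS | counter=4 r=(3,3,3) succ=(1,1,1) retry=(0,0,0)
11 | B LOAD | counter=4 r=(3,4,3) succ=(1,1,1) retry=(0,0,0)
12 | C CAS | counter=4 r=(3,4,3) succ=(1,1,1) retry=(0,0,1)
13 | B CAS | counter=5 r=(3,4,3) succ=(1,2,1) retry=(0,0,1)
14 | C LOAD | counter=5 r=(3,4,5) succ=(1,2,1) retry=(0,0,1)
15 | C CAS | counter=6 r=(3,4,5) succ=(1,2,2) retry=(0,0,1)
16 | A CAS | counter=6 r=(3,4,5) succ=(1,2,2) retry=(1,0,1)
17 | A LOAD | counter=6 r=(6,4,5) succ=(1,2,2) retry=(1,0,1)
18 | A CAS | counter=7 r=(6,4,5) succ=(2,2,2) retry=(1,0,1)

counter=7 r=(6,4,5) succ=(2,2,2) retry=(1,0,1)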